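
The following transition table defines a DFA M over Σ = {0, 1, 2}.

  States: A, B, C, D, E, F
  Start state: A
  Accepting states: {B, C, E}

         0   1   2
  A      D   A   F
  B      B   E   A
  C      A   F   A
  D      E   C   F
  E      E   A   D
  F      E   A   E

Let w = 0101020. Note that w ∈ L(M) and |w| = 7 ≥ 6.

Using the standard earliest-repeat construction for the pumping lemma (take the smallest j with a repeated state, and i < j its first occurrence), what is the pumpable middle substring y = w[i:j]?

Run of M on w = 0 1 0 1 0 2 0:
  step 0: A  (start)
  step 1: D  (read 0: A→D)
  step 2: C  (read 1: D→C)
  step 3: A  (read 0: C→A)   ← first repeat (A seen earlier)
  step 4: A  (read 1: A→A)
  step 5: D  (read 0: A→D)
  step 6: F  (read 2: D→F)
  step 7: E  (read 0: F→E)

So i = 0, j = 3, giving x = w[0:0] = ε, y = w[0:3] = 010, z = w[3:7] = 1020.
Check: |xy| = 3 ≤ 6 and |y| = 3 ≥ 1. Reading y takes M from A back to A, so every xyⁱz is accepted.

010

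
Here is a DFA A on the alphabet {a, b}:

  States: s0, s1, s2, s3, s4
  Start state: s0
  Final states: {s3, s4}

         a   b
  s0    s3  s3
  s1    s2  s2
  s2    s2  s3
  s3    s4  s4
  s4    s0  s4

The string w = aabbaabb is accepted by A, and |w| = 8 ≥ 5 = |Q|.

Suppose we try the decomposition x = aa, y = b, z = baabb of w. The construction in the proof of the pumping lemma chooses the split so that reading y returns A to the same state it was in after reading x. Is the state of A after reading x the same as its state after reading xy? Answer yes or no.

Run of A on the first 3 characters of w = a a b:
  step 0: s0  (start)
  step 1: s3  (read a: s0→s3)
  step 2: s4  (read a: s3→s4)
  step 3: s4  (read b: s4→s4)

After x (step 2): s4. After xy (step 3): s4.
They match, so y = b drives A around a cycle from s4 back to itself; pumping y any number of times keeps A in s4 before reading z, and xyⁱz ∈ L(A) for every i ≥ 0.

yes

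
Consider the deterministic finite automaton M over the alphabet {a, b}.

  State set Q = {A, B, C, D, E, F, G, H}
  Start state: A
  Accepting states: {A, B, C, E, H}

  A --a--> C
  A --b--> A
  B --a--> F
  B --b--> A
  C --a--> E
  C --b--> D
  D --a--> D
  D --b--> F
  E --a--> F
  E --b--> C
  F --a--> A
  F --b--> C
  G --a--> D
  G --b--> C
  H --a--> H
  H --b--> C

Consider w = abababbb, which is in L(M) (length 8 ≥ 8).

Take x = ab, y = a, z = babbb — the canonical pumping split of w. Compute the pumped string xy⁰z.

xy⁰z = xz = ab·babbb = abbabbb.
Reading y = a takes M from D back to D, so after x the machine is still in D, and z then leads to the accepting state A. Hence abbabbb ∈ L(M).

abbabbb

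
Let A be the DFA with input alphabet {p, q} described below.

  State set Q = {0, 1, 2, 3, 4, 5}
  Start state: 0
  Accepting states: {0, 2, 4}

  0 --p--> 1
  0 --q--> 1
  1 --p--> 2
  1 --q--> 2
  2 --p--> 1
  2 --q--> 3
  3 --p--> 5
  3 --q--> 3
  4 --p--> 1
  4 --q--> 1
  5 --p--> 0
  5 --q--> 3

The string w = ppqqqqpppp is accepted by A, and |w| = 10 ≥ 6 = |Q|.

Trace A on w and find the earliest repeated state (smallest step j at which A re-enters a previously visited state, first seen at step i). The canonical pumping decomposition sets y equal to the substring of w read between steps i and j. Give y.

q

Run of A on w = p p q q q q p p p p:
  step 0: 0  (start)
  step 1: 1  (read p: 0→1)
  step 2: 2  (read p: 1→2)
  step 3: 3  (read q: 2→3)
  step 4: 3  (read q: 3→3)   ← first repeat (3 seen earlier)
  step 5: 3  (read q: 3→3)
  step 6: 3  (read q: 3→3)
  step 7: 5  (read p: 3→5)
  step 8: 0  (read p: 5→0)
  step 9: 1  (read p: 0→1)
  step 10: 2  (read p: 1→2)

So i = 3, j = 4, giving x = w[0:3] = ppq, y = w[3:4] = q, z = w[4:10] = qqpppp.
Check: |xy| = 4 ≤ 6 and |y| = 1 ≥ 1. Reading y takes A from 3 back to 3, so every xyⁱz is accepted.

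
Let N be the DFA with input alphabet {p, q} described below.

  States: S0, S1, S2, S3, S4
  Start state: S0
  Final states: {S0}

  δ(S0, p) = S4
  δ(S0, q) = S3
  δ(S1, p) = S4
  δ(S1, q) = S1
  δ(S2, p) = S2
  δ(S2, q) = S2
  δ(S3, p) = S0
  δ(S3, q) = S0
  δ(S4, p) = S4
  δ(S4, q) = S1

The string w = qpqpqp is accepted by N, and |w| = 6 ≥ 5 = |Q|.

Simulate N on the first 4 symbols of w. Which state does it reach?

S0

State sequence: S0 -q-> S3 -p-> S0 -q-> S3 -p-> S0

After reading 4 characters, N is in state S0.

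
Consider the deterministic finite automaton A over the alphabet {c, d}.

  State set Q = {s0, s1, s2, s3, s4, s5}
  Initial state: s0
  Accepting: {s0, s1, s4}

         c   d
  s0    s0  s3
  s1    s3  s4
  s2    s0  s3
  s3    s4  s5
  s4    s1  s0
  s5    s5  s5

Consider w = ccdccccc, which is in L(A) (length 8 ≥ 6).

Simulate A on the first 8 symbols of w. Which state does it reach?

s1

State sequence: s0 -c-> s0 -c-> s0 -d-> s3 -c-> s4 -c-> s1 -c-> s3 -c-> s4 -c-> s1

After reading 8 characters, A is in state s1.
(This kind of state-tracing is the core of the pumping-lemma construction: with 6 states, pigeonhole forces a repeat within the first 6 steps.)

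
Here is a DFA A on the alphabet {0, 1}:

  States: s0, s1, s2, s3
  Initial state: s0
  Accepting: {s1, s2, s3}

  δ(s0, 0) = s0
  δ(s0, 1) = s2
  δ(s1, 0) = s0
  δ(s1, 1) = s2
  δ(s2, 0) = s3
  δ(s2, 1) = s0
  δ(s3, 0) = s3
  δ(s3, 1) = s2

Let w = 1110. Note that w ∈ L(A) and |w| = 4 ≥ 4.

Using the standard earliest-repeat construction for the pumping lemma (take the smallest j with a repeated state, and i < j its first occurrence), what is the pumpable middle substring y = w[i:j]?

11

State sequence: s0 -1-> s2 -1-> s0 -1-> s2 -0-> s3
First repeat at step 2: s0 was already visited.

So i = 0, j = 2, giving x = w[0:0] = ε, y = w[0:2] = 11, z = w[2:4] = 10.
Check: |xy| = 2 ≤ 4 and |y| = 2 ≥ 1. Reading y takes A from s0 back to s0, so every xyⁱz is accepted.
Pumping length from the standard proof: p = 4 (the number of states). The repeated state found above gives |xy| = j ≤ 4 and |y| = j − i ≥ 1.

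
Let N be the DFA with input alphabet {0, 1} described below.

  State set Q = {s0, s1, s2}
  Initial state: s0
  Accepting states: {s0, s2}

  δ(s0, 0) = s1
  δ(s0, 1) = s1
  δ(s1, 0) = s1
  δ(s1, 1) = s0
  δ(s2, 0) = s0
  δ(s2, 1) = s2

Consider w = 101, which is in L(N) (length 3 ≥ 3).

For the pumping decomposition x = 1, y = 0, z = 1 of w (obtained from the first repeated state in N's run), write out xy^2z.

1001

xy^2z = 1·0·0·1 = 1001.
Reading y = 0 takes N from s1 back to s1, so after x·y·y the machine is still in s1, and z then leads to the accepting state s0. Hence 1001 ∈ L(N).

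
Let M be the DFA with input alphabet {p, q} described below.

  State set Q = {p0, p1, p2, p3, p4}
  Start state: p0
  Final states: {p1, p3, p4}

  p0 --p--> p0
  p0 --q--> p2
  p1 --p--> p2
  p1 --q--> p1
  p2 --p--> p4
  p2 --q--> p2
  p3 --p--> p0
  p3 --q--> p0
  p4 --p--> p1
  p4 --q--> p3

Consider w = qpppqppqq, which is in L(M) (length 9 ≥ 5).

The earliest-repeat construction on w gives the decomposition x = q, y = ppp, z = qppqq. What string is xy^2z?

qppppppqppqq

xy^2z = q·ppp·ppp·qppqq = qppppppqppqq.
Reading y = ppp takes M from p2 back to p2, so after x·y·y the machine is still in p2, and z then leads to the accepting state p1. Hence qppppppqppqq ∈ L(M).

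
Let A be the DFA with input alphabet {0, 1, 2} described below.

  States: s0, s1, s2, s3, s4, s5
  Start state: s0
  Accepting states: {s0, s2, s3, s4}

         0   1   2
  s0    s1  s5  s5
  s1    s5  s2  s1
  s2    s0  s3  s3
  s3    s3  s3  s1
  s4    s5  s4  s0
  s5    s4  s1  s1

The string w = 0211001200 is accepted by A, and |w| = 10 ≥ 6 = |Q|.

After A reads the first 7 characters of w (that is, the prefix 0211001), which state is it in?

s3

Run of A on the first 7 characters of w = 0 2 1 1 0 0 1:
  step 0: s0  (start)
  step 1: s1  (read 0: s0→s1)
  step 2: s1  (read 2: s1→s1)
  step 3: s2  (read 1: s1→s2)
  step 4: s3  (read 1: s2→s3)
  step 5: s3  (read 0: s3→s3)
  step 6: s3  (read 0: s3→s3)
  step 7: s3  (read 1: s3→s3)

After reading 7 characters, A is in state s3.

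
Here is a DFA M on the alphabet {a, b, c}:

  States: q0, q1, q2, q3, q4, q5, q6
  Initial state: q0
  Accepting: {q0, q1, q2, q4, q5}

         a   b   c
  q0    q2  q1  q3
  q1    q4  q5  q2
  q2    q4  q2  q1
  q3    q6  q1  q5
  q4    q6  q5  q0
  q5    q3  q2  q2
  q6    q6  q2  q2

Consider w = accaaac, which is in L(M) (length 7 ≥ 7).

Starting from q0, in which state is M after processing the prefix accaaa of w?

State sequence: q0 -a-> q2 -c-> q1 -c-> q2 -a-> q4 -a-> q6 -a-> q6

After reading 6 characters, M is in state q6.
(This kind of state-tracing is the core of the pumping-lemma construction: with 7 states, pigeonhole forces a repeat within the first 7 steps.)

q6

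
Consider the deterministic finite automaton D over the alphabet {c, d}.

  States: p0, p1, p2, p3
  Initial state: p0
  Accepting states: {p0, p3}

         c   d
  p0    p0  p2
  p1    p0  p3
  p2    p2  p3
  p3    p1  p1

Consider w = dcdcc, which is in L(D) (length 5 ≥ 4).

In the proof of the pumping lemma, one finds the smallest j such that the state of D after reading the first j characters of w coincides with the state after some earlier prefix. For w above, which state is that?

Run of D on w = d c d c c:
  step 0: p0  (start)
  step 1: p2  (read d: p0→p2)
  step 2: p2  (read c: p2→p2)   ← first repeat (p2 seen earlier)
  step 3: p3  (read d: p2→p3)
  step 4: p1  (read c: p3→p1)
  step 5: p0  (read c: p1→p0)

The earliest repeat is at step j = 2: D is in p2, which it already visited at step i = 1.
Pumping length from the standard proof: p = 4 (the number of states). The repeated state found above gives |xy| = j ≤ 4 and |y| = j − i ≥ 1.

p2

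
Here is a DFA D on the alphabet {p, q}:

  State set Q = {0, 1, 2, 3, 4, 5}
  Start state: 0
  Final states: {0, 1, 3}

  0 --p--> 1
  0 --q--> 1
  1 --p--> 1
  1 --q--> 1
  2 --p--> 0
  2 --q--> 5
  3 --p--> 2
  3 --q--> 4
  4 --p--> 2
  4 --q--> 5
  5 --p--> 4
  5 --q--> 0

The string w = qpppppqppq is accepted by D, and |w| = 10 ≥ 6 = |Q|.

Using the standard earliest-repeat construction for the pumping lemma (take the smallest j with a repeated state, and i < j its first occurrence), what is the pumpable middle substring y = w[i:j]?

p

Run of D on w = q p p p p p q p p q:
  step 0: 0  (start)
  step 1: 1  (read q: 0→1)
  step 2: 1  (read p: 1→1)   ← first repeat (1 seen earlier)
  step 3: 1  (read p: 1→1)
  step 4: 1  (read p: 1→1)
  step 5: 1  (read p: 1→1)
  step 6: 1  (read p: 1→1)
  step 7: 1  (read q: 1→1)
  step 8: 1  (read p: 1→1)
  step 9: 1  (read p: 1→1)
  step 10: 1  (read q: 1→1)

So i = 1, j = 2, giving x = w[0:1] = q, y = w[1:2] = p, z = w[2:10] = ppppqppq.
Check: |xy| = 2 ≤ 6 and |y| = 1 ≥ 1. Reading y takes D from 1 back to 1, so every xyⁱz is accepted.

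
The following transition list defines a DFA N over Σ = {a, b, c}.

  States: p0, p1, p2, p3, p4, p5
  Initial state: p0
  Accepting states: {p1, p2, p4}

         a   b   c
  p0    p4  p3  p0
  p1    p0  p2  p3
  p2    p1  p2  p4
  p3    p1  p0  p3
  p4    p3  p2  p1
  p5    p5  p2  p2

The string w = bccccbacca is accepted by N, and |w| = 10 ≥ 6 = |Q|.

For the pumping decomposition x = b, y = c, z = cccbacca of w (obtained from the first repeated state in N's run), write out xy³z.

xy^3z = b·c·c·c·cccbacca = bccccccbacca.
Reading y = c takes N from p3 back to p3, so after x·y·y·y the machine is still in p3, and z then leads to the accepting state p1. Hence bccccccbacca ∈ L(N).

bccccccbacca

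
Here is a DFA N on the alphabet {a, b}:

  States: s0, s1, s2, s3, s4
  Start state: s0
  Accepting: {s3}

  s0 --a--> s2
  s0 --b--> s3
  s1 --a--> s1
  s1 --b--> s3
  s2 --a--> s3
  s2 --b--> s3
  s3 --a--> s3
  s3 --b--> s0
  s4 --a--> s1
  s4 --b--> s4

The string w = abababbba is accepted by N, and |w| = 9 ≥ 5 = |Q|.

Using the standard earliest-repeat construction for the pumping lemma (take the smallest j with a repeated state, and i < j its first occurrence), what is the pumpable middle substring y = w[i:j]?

a

Run of N on w = a b a b a b b b a:
  step 0: s0  (start)
  step 1: s2  (read a: s0→s2)
  step 2: s3  (read b: s2→s3)
  step 3: s3  (read a: s3→s3)   ← first repeat (s3 seen earlier)
  step 4: s0  (read b: s3→s0)
  step 5: s2  (read a: s0→s2)
  step 6: s3  (read b: s2→s3)
  step 7: s0  (read b: s3→s0)
  step 8: s3  (read b: s0→s3)
  step 9: s3  (read a: s3→s3)

So i = 2, j = 3, giving x = w[0:2] = ab, y = w[2:3] = a, z = w[3:9] = babbba.
Check: |xy| = 3 ≤ 5 and |y| = 1 ≥ 1. Reading y takes N from s3 back to s3, so every xyⁱz is accepted.
Since N has 5 states, any run of length ≥ 5 visits 5+1 states, so by pigeonhole some state repeats within the first 5 steps — that repeat gives the pumpable loop.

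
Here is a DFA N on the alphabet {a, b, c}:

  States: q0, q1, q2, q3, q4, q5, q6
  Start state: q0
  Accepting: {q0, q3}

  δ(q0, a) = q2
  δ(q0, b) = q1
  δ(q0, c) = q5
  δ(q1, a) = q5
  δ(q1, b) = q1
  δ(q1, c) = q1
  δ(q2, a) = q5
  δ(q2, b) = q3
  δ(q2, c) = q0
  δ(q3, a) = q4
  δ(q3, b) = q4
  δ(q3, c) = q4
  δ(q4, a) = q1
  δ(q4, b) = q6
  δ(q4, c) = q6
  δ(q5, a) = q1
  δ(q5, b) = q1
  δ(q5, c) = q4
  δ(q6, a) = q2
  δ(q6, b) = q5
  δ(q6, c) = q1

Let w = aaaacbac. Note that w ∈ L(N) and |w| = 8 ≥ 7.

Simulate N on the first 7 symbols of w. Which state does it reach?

q2

Run of N on the first 7 characters of w = a a a a c b a:
  step 0: q0  (start)
  step 1: q2  (read a: q0→q2)
  step 2: q5  (read a: q2→q5)
  step 3: q1  (read a: q5→q1)
  step 4: q5  (read a: q1→q5)
  step 5: q4  (read c: q5→q4)
  step 6: q6  (read b: q4→q6)
  step 7: q2  (read a: q6→q2)

After reading 7 characters, N is in state q2.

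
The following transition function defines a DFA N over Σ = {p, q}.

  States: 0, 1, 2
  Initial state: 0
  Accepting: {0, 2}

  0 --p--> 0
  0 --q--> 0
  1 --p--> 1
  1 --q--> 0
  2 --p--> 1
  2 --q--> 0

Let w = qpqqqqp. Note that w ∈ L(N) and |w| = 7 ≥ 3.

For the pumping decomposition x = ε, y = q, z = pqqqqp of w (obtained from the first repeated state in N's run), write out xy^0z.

xy⁰z = xz = ε·pqqqqp = pqqqqp.
Reading y = q takes N from 0 back to 0, so after x the machine is still in 0, and z then leads to the accepting state 0. Hence pqqqqp ∈ L(N).

pqqqqp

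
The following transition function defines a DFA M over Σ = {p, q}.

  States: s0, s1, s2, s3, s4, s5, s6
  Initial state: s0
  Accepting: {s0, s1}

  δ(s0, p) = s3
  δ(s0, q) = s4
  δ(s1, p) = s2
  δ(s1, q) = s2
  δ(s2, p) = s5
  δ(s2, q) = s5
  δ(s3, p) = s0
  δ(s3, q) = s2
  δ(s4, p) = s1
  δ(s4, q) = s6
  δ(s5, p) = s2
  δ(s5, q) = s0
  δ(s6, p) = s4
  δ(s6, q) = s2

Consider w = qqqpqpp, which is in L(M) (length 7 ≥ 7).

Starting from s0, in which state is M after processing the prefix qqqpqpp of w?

Run of M on the first 7 characters of w = q q q p q p p:
  step 0: s0  (start)
  step 1: s4  (read q: s0→s4)
  step 2: s6  (read q: s4→s6)
  step 3: s2  (read q: s6→s2)
  step 4: s5  (read p: s2→s5)
  step 5: s0  (read q: s5→s0)
  step 6: s3  (read p: s0→s3)
  step 7: s0  (read p: s3→s0)

After reading 7 characters, M is in state s0.

s0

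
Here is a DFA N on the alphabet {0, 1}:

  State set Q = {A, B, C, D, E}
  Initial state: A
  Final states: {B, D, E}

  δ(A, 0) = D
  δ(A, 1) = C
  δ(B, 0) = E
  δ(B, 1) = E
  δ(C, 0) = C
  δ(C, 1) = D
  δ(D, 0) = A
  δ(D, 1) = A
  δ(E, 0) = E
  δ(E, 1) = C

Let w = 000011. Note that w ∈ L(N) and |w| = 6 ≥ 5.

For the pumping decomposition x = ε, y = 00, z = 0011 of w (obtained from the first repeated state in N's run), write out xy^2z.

00000011

xy^2z = ε·00·00·0011 = 00000011.
Reading y = 00 takes N from A back to A, so after x·y·y the machine is still in A, and z then leads to the accepting state D. Hence 00000011 ∈ L(N).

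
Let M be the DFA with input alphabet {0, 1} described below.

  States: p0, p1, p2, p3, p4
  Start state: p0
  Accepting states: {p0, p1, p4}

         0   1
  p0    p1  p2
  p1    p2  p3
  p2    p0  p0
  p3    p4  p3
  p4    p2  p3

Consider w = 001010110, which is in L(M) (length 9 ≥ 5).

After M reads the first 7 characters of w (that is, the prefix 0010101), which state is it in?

p3

Run of M on the first 7 characters of w = 0 0 1 0 1 0 1:
  step 0: p0  (start)
  step 1: p1  (read 0: p0→p1)
  step 2: p2  (read 0: p1→p2)
  step 3: p0  (read 1: p2→p0)
  step 4: p1  (read 0: p0→p1)
  step 5: p3  (read 1: p1→p3)
  step 6: p4  (read 0: p3→p4)
  step 7: p3  (read 1: p4→p3)

After reading 7 characters, M is in state p3.
(This kind of state-tracing is the core of the pumping-lemma construction: with 5 states, pigeonhole forces a repeat within the first 5 steps.)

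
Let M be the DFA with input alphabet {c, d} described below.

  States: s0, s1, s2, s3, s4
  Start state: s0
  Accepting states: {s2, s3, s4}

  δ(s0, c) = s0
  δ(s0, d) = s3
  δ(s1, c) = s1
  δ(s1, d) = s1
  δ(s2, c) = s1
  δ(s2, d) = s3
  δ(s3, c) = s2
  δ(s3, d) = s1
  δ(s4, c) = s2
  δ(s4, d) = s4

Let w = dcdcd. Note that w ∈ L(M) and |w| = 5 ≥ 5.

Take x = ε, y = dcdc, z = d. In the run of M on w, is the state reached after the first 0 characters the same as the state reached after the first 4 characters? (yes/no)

State sequence: s0 -d-> s3 -c-> s2 -d-> s3 -c-> s2

After x (step 0): s0. After xy (step 4): s2.
They differ (s0 ≠ s2), so y is not a cycle from the state after x; this split is not the one the pumping-lemma construction produces, and pumping y need not keep the string in L(M).

no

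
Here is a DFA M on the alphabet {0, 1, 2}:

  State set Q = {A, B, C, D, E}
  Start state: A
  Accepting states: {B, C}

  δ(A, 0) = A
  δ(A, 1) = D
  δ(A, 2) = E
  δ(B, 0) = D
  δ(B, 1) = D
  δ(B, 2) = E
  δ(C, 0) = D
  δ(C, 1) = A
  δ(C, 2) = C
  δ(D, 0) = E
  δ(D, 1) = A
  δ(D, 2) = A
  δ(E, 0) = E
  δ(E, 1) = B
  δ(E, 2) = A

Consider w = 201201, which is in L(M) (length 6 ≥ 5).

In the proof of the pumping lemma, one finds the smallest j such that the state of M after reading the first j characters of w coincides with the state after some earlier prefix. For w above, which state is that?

Run of M on w = 2 0 1 2 0 1:
  step 0: A  (start)
  step 1: E  (read 2: A→E)
  step 2: E  (read 0: E→E)   ← first repeat (E seen earlier)
  step 3: B  (read 1: E→B)
  step 4: E  (read 2: B→E)
  step 5: E  (read 0: E→E)
  step 6: B  (read 1: E→B)

The earliest repeat is at step j = 2: M is in E, which it already visited at step i = 1.

E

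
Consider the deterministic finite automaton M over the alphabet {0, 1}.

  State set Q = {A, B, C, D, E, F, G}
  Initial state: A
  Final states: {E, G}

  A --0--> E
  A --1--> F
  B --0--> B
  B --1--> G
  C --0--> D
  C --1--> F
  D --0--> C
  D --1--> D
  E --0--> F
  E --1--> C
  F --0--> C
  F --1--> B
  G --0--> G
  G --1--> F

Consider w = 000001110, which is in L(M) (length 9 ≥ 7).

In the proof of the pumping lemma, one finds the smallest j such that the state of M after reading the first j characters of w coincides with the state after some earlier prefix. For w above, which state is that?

Run of M on w = 0 0 0 0 0 1 1 1 0:
  step 0: A  (start)
  step 1: E  (read 0: A→E)
  step 2: F  (read 0: E→F)
  step 3: C  (read 0: F→C)
  step 4: D  (read 0: C→D)
  step 5: C  (read 0: D→C)   ← first repeat (C seen earlier)
  step 6: F  (read 1: C→F)
  step 7: B  (read 1: F→B)
  step 8: G  (read 1: B→G)
  step 9: G  (read 0: G→G)

The earliest repeat is at step j = 5: M is in C, which it already visited at step i = 3.

C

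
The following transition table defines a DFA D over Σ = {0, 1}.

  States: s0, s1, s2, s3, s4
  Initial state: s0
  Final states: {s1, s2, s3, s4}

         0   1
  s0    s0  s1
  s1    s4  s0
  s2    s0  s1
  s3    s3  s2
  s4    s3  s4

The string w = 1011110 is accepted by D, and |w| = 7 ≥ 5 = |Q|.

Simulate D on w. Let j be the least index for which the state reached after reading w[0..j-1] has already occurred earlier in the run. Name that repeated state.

s4

State sequence: s0 -1-> s1 -0-> s4 -1-> s4 -1-> s4 -1-> s4 -1-> s4 -0-> s3
First repeat at step 3: s4 was already visited.

The earliest repeat is at step j = 3: D is in s4, which it already visited at step i = 2.
Since D has 5 states, any run of length ≥ 5 visits 5+1 states, so by pigeonhole some state repeats within the first 5 steps — that repeat gives the pumpable loop.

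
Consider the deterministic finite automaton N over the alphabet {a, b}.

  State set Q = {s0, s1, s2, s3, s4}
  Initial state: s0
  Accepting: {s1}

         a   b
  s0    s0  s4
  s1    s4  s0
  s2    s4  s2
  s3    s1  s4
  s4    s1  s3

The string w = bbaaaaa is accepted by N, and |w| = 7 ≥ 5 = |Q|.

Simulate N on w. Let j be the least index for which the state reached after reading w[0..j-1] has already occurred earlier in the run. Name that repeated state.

s4

State sequence: s0 -b-> s4 -b-> s3 -a-> s1 -a-> s4 -a-> s1 -a-> s4 -a-> s1
First repeat at step 4: s4 was already visited.

The earliest repeat is at step j = 4: N is in s4, which it already visited at step i = 1.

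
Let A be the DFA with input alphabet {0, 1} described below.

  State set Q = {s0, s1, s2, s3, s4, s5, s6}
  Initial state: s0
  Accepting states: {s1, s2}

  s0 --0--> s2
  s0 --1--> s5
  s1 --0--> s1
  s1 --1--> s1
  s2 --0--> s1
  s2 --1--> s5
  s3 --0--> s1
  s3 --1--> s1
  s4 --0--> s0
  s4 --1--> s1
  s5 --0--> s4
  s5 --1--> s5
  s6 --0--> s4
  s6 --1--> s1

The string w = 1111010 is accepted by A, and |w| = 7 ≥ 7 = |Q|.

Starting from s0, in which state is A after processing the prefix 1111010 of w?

s1

Run of A on the first 7 characters of w = 1 1 1 1 0 1 0:
  step 0: s0  (start)
  step 1: s5  (read 1: s0→s5)
  step 2: s5  (read 1: s5→s5)
  step 3: s5  (read 1: s5→s5)
  step 4: s5  (read 1: s5→s5)
  step 5: s4  (read 0: s5→s4)
  step 6: s1  (read 1: s4→s1)
  step 7: s1  (read 0: s1→s1)

After reading 7 characters, A is in state s1.
(This kind of state-tracing is the core of the pumping-lemma construction: with 7 states, pigeonhole forces a repeat within the first 7 steps.)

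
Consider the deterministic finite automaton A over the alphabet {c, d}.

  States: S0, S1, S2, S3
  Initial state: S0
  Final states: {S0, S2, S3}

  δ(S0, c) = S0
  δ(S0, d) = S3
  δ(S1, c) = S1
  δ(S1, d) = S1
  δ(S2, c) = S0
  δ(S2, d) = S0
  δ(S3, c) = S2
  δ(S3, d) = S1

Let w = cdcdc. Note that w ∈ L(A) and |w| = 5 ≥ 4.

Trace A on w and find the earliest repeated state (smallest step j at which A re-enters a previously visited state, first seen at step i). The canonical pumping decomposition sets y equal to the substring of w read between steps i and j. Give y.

Run of A on w = c d c d c:
  step 0: S0  (start)
  step 1: S0  (read c: S0→S0)   ← first repeat (S0 seen earlier)
  step 2: S3  (read d: S0→S3)
  step 3: S2  (read c: S3→S2)
  step 4: S0  (read d: S2→S0)
  step 5: S0  (read c: S0→S0)

So i = 0, j = 1, giving x = w[0:0] = ε, y = w[0:1] = c, z = w[1:5] = dcdc.
Check: |xy| = 1 ≤ 4 and |y| = 1 ≥ 1. Reading y takes A from S0 back to S0, so every xyⁱz is accepted.
With |Q| = 4, pigeonhole forces a state repeat no later than step 4; the substring read between the first and second visits to that state can be pumped.

c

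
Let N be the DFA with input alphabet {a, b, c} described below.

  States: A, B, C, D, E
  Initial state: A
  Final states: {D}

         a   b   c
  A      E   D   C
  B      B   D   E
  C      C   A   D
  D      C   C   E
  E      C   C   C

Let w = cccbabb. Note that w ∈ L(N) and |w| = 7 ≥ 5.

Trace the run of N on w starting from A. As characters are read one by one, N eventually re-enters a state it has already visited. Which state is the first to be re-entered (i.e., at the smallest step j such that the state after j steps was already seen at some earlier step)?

C

Run of N on w = c c c b a b b:
  step 0: A  (start)
  step 1: C  (read c: A→C)
  step 2: D  (read c: C→D)
  step 3: E  (read c: D→E)
  step 4: C  (read b: E→C)   ← first repeat (C seen earlier)
  step 5: C  (read a: C→C)
  step 6: A  (read b: C→A)
  step 7: D  (read b: A→D)

The earliest repeat is at step j = 4: N is in C, which it already visited at step i = 1.
Pumping length from the standard proof: p = 5 (the number of states). The repeated state found above gives |xy| = j ≤ 5 and |y| = j − i ≥ 1.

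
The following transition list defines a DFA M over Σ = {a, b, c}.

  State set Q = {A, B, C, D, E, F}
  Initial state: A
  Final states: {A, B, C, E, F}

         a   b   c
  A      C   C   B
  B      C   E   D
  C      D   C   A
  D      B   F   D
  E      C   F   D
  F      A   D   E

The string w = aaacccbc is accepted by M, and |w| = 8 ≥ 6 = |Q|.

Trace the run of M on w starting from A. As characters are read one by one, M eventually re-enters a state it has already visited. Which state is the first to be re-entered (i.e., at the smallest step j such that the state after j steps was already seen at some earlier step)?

State sequence: A -a-> C -a-> D -a-> B -c-> D -c-> D -c-> D -b-> F -c-> E
First repeat at step 4: D was already visited.

The earliest repeat is at step j = 4: M is in D, which it already visited at step i = 2.
Since M has 6 states, any run of length ≥ 6 visits 6+1 states, so by pigeonhole some state repeats within the first 6 steps — that repeat gives the pumpable loop.

D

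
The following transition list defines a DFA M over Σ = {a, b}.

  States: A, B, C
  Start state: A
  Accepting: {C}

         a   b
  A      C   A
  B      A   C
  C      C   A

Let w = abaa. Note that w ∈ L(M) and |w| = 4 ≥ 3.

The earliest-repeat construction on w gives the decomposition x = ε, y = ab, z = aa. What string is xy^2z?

xy^2z = ε·ab·ab·aa = ababaa.
Reading y = ab takes M from A back to A, so after x·y·y the machine is still in A, and z then leads to the accepting state C. Hence ababaa ∈ L(M).

ababaa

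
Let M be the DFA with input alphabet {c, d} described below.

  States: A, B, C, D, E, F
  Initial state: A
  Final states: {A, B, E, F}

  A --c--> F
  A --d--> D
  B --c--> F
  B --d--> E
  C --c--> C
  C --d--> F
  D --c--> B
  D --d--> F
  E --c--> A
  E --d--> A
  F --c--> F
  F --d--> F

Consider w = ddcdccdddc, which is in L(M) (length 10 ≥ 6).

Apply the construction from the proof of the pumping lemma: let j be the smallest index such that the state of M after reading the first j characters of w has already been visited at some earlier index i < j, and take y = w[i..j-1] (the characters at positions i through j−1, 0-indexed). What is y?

c

Run of M on w = d d c d c c d d d c:
  step 0: A  (start)
  step 1: D  (read d: A→D)
  step 2: F  (read d: D→F)
  step 3: F  (read c: F→F)   ← first repeat (F seen earlier)
  step 4: F  (read d: F→F)
  step 5: F  (read c: F→F)
  step 6: F  (read c: F→F)
  step 7: F  (read d: F→F)
  step 8: F  (read d: F→F)
  step 9: F  (read d: F→F)
  step 10: F  (read c: F→F)

So i = 2, j = 3, giving x = w[0:2] = dd, y = w[2:3] = c, z = w[3:10] = dccdddc.
Check: |xy| = 3 ≤ 6 and |y| = 1 ≥ 1. Reading y takes M from F back to F, so every xyⁱz is accepted.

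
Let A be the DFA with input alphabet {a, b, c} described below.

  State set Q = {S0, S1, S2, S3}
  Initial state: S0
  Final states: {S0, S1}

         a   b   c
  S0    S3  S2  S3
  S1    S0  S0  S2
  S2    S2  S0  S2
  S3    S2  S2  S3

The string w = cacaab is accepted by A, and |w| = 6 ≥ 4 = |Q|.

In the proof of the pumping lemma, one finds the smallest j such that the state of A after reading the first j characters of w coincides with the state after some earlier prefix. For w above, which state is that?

S2

Run of A on w = c a c a a b:
  step 0: S0  (start)
  step 1: S3  (read c: S0→S3)
  step 2: S2  (read a: S3→S2)
  step 3: S2  (read c: S2→S2)   ← first repeat (S2 seen earlier)
  step 4: S2  (read a: S2→S2)
  step 5: S2  (read a: S2→S2)
  step 6: S0  (read b: S2→S0)

The earliest repeat is at step j = 3: A is in S2, which it already visited at step i = 2.
Pumping length from the standard proof: p = 4 (the number of states). The repeated state found above gives |xy| = j ≤ 4 and |y| = j − i ≥ 1.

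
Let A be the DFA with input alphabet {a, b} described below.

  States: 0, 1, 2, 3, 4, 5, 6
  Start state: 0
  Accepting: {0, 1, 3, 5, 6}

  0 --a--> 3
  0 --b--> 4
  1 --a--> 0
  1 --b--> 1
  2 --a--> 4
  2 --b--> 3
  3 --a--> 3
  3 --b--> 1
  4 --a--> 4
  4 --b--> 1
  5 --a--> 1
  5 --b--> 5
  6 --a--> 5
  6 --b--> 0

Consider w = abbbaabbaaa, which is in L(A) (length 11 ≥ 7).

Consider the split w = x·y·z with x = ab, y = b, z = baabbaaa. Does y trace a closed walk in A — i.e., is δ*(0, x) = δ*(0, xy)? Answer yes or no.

yes

State sequence: 0 -a-> 3 -b-> 1 -b-> 1

After x (step 2): 1. After xy (step 3): 1.
They match, so y = b drives A around a cycle from 1 back to itself; pumping y any number of times keeps A in 1 before reading z, and xyⁱz ∈ L(A) for every i ≥ 0.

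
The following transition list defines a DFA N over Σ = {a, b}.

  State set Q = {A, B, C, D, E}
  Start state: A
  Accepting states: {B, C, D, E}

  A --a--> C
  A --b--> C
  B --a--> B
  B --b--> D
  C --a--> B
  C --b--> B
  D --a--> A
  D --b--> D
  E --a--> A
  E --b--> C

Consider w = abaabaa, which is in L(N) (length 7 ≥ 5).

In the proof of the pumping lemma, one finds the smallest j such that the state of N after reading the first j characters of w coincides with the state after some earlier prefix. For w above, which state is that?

B

Run of N on w = a b a a b a a:
  step 0: A  (start)
  step 1: C  (read a: A→C)
  step 2: B  (read b: C→B)
  step 3: B  (read a: B→B)   ← first repeat (B seen earlier)
  step 4: B  (read a: B→B)
  step 5: D  (read b: B→D)
  step 6: A  (read a: D→A)
  step 7: C  (read a: A→C)

The earliest repeat is at step j = 3: N is in B, which it already visited at step i = 2.
With |Q| = 5, pigeonhole forces a state repeat no later than step 5; the substring read between the first and second visits to that state can be pumped.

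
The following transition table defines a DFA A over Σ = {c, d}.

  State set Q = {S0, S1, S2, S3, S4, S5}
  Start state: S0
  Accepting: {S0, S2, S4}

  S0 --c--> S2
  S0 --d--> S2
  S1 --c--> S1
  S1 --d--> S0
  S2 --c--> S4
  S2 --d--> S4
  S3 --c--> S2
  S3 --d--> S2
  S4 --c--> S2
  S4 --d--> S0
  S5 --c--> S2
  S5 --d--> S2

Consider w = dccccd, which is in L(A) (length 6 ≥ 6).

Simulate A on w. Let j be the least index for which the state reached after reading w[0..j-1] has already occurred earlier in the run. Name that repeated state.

State sequence: S0 -d-> S2 -c-> S4 -c-> S2 -c-> S4 -c-> S2 -d-> S4
First repeat at step 3: S2 was already visited.

The earliest repeat is at step j = 3: A is in S2, which it already visited at step i = 1.

S2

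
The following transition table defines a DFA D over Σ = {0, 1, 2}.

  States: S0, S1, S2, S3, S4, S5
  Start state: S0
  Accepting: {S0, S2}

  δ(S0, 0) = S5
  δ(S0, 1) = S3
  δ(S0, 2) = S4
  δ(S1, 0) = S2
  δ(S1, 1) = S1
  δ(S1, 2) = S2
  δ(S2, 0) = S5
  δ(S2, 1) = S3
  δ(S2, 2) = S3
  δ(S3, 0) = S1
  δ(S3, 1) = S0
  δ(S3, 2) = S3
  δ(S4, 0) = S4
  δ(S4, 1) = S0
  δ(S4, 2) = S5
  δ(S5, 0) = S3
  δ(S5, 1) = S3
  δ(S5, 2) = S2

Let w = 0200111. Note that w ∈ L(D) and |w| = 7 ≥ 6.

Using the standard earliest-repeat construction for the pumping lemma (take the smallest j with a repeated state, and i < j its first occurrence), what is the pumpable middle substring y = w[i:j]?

State sequence: S0 -0-> S5 -2-> S2 -0-> S5 -0-> S3 -1-> S0 -1-> S3 -1-> S0
First repeat at step 3: S5 was already visited.

So i = 1, j = 3, giving x = w[0:1] = 0, y = w[1:3] = 20, z = w[3:7] = 0111.
Check: |xy| = 3 ≤ 6 and |y| = 2 ≥ 1. Reading y takes D from S5 back to S5, so every xyⁱz is accepted.

20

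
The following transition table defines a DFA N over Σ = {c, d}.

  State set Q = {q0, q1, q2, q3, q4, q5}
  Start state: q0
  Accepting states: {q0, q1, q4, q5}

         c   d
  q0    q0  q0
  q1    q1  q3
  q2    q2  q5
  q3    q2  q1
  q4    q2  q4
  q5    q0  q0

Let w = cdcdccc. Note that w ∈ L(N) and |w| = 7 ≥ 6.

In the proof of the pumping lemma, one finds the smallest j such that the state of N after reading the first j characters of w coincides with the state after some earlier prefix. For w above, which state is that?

q0

State sequence: q0 -c-> q0 -d-> q0 -c-> q0 -d-> q0 -c-> q0 -c-> q0 -c-> q0
First repeat at step 1: q0 was already visited.

The earliest repeat is at step j = 1: N is in q0, which it already visited at step i = 0.
With |Q| = 6, pigeonhole forces a state repeat no later than step 6; the substring read between the first and second visits to that state can be pumped.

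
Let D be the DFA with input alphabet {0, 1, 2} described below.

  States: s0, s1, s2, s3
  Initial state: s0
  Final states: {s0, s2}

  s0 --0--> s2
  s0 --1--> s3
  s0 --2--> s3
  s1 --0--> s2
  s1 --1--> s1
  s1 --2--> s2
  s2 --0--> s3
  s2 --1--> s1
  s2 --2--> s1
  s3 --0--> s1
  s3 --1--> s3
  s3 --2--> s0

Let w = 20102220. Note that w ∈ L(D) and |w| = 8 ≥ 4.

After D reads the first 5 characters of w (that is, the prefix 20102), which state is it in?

State sequence: s0 -2-> s3 -0-> s1 -1-> s1 -0-> s2 -2-> s1

After reading 5 characters, D is in state s1.
(This kind of state-tracing is the core of the pumping-lemma construction: with 4 states, pigeonhole forces a repeat within the first 4 steps.)

s1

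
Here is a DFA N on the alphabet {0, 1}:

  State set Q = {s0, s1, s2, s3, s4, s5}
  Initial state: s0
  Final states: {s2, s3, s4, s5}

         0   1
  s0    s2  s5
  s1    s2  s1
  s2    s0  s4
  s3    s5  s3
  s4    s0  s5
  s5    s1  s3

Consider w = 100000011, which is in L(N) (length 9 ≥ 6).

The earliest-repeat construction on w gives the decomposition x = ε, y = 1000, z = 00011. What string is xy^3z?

xy^3z = ε·1000·1000·1000·00011 = 10001000100000011.
Reading y = 1000 takes N from s0 back to s0, so after x·y·y·y the machine is still in s0, and z then leads to the accepting state s5. Hence 10001000100000011 ∈ L(N).

10001000100000011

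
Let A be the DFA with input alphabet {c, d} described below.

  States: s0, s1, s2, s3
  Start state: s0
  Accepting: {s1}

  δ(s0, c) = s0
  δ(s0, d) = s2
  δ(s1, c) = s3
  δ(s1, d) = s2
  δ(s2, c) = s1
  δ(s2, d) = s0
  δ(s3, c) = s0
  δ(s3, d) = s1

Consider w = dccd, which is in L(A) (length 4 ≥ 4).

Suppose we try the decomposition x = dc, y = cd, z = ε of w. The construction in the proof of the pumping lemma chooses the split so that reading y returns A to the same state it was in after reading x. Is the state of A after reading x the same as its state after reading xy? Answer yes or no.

yes

Run of A on the first 4 characters of w = d c c d:
  step 0: s0  (start)
  step 1: s2  (read d: s0→s2)
  step 2: s1  (read c: s2→s1)
  step 3: s3  (read c: s1→s3)
  step 4: s1  (read d: s3→s1)

After x (step 2): s1. After xy (step 4): s1.
They match, so y = cd drives A around a cycle from s1 back to itself; pumping y any number of times keeps A in s1 before reading z, and xyⁱz ∈ L(A) for every i ≥ 0.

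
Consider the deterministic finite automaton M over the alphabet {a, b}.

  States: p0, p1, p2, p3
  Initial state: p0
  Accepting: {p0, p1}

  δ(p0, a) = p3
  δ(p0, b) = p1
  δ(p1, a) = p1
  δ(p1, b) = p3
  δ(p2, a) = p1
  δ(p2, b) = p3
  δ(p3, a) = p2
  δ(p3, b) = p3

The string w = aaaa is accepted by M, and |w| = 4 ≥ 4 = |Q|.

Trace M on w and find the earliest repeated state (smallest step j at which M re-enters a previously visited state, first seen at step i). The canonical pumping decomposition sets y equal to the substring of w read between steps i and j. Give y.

a

Run of M on w = a a a a:
  step 0: p0  (start)
  step 1: p3  (read a: p0→p3)
  step 2: p2  (read a: p3→p2)
  step 3: p1  (read a: p2→p1)
  step 4: p1  (read a: p1→p1)   ← first repeat (p1 seen earlier)

So i = 3, j = 4, giving x = w[0:3] = aaa, y = w[3:4] = a, z = w[4:4] = ε.
Check: |xy| = 4 ≤ 4 and |y| = 1 ≥ 1. Reading y takes M from p1 back to p1, so every xyⁱz is accepted.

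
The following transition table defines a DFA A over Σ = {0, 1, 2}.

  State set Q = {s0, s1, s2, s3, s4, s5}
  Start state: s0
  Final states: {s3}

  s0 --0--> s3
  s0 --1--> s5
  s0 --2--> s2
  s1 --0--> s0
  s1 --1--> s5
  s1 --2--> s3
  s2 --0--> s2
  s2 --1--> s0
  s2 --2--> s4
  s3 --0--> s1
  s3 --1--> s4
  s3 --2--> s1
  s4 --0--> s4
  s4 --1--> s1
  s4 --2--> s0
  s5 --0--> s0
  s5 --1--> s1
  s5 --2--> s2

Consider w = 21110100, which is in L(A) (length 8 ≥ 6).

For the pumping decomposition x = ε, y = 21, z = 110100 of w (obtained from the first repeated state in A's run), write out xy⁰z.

xy⁰z = xz = ε·110100 = 110100.
Reading y = 21 takes A from s0 back to s0, so after x the machine is still in s0, and z then leads to the accepting state s3. Hence 110100 ∈ L(A).

110100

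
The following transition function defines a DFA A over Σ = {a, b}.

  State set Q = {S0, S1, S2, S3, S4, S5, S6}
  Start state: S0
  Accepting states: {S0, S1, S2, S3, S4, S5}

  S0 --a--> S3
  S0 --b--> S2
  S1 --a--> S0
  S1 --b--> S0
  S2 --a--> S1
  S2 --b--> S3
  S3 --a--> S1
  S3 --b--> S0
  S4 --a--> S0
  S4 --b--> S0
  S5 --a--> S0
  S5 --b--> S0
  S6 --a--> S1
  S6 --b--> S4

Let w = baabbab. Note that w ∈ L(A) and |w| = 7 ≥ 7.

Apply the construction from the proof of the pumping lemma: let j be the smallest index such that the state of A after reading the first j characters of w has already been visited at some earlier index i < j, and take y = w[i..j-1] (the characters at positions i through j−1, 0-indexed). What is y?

baa

Run of A on w = b a a b b a b:
  step 0: S0  (start)
  step 1: S2  (read b: S0→S2)
  step 2: S1  (read a: S2→S1)
  step 3: S0  (read a: S1→S0)   ← first repeat (S0 seen earlier)
  step 4: S2  (read b: S0→S2)
  step 5: S3  (read b: S2→S3)
  step 6: S1  (read a: S3→S1)
  step 7: S0  (read b: S1→S0)

So i = 0, j = 3, giving x = w[0:0] = ε, y = w[0:3] = baa, z = w[3:7] = bbab.
Check: |xy| = 3 ≤ 7 and |y| = 3 ≥ 1. Reading y takes A from S0 back to S0, so every xyⁱz is accepted.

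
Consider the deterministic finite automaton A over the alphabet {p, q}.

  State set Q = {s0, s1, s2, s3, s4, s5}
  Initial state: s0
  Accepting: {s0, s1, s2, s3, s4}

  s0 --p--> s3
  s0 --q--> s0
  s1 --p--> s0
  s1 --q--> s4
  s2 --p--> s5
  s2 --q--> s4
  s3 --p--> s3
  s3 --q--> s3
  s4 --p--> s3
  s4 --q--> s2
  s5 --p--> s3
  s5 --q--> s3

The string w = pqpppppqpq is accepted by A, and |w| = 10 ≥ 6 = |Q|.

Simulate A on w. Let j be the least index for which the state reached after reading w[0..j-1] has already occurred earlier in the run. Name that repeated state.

s3

State sequence: s0 -p-> s3 -q-> s3 -p-> s3 -p-> s3 -p-> s3 -p-> s3 -p-> s3 -q-> s3 -p-> s3 -q-> s3
First repeat at step 2: s3 was already visited.

The earliest repeat is at step j = 2: A is in s3, which it already visited at step i = 1.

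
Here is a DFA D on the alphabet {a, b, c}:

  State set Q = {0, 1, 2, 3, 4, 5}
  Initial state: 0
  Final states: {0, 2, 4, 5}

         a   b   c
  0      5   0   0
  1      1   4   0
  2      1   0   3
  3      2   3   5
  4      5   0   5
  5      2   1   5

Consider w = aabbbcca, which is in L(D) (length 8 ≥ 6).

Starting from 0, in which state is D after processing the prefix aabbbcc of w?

0

Run of D on the first 7 characters of w = a a b b b c c:
  step 0: 0  (start)
  step 1: 5  (read a: 0→5)
  step 2: 2  (read a: 5→2)
  step 3: 0  (read b: 2→0)
  step 4: 0  (read b: 0→0)
  step 5: 0  (read b: 0→0)
  step 6: 0  (read c: 0→0)
  step 7: 0  (read c: 0→0)

After reading 7 characters, D is in state 0.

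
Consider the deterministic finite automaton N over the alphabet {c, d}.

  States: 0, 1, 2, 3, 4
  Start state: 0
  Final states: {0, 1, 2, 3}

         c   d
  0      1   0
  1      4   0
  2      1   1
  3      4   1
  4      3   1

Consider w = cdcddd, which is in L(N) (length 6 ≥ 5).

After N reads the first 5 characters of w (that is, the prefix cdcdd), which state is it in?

0

Run of N on the first 5 characters of w = c d c d d:
  step 0: 0  (start)
  step 1: 1  (read c: 0→1)
  step 2: 0  (read d: 1→0)
  step 3: 1  (read c: 0→1)
  step 4: 0  (read d: 1→0)
  step 5: 0  (read d: 0→0)

After reading 5 characters, N is in state 0.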